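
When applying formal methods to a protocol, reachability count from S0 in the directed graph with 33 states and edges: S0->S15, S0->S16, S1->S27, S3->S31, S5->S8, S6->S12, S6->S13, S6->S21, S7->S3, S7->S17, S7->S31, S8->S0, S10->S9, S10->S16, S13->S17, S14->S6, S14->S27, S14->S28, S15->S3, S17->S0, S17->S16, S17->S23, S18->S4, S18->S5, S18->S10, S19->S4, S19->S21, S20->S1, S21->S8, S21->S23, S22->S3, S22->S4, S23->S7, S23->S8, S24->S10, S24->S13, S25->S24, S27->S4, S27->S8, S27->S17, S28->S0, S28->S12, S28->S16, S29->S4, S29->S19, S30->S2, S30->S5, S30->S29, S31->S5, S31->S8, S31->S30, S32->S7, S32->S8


BFS from S0:
  layer 0: {S0}
  layer 1: {S15, S16}
  layer 2: {S3}
  layer 3: {S31}
  layer 4: {S5, S8, S30}
  layer 5: {S2, S29}
  layer 6: {S4, S19}
  layer 7: {S21}
  layer 8: {S23}
  layer 9: {S7}
  layer 10: {S17}
Reachable set: {S0, S2, S3, S4, S5, S7, S8, S15, S16, S17, S19, S21, S23, S29, S30, S31}
Count = 16

16


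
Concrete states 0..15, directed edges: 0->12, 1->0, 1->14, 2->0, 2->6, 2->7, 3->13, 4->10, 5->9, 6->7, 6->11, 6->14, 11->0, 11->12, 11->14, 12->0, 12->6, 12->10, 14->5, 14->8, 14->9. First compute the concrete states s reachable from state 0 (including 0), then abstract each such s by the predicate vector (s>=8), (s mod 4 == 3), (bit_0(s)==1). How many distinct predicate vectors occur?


BFS from 0:
Concrete reachable: {0, 5, 6, 7, 8, 9, 10, 11, 12, 14}
Abstract via predicates (s>=8), (s mod 4 == 3), (bit_0(s)==1):
  (0,0,0) <- {0, 6}
  (0,0,1) <- {5}
  (0,1,1) <- {7}
  (1,0,0) <- {8, 10, 12, 14}
  (1,0,1) <- {9}
  (1,1,1) <- {11}
Distinct abstract states = 6

6


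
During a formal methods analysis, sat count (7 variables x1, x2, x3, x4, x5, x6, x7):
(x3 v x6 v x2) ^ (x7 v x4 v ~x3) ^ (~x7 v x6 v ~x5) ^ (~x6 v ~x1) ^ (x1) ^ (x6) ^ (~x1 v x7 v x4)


CNF with 7 clauses over 7 vars (128 assignments).
An assignment satisfies CNF iff every clause has >=1 true literal.
Check each row (bits = x1,x2,x3,x4,x5,x6,x7; clause T/F shown):
  row 0 [0000000]: clauses=FTTTFFT -> 0
  row 1 [0000001]: clauses=FTTTFFT -> 0
  row 2 [0000010]: clauses=TTTTFTT -> 0
  row 3 [0000011]: clauses=TTTTFTT -> 0
  row 4 [0000100]: clauses=FTTTFFT -> 0
  (every remaining row is evaluated the same way; all 128 results are listed next)
Full result column, 8 rows per line (x1,x2,x3,x4 fixed per line; x5,x6,x7 runs 000..111 left to right):
  rows 0-7 [x1,x2,x3,x4=0000]: 00000000  (ones: 0)
  rows 8-15 [x1,x2,x3,x4=0001]: 00000000  (ones: 0)
  rows 16-23 [x1,x2,x3,x4=0010]: 00000000  (ones: 0)
  rows 24-31 [x1,x2,x3,x4=0011]: 00000000  (ones: 0)
  rows 32-39 [x1,x2,x3,x4=0100]: 00000000  (ones: 0)
  rows 40-47 [x1,x2,x3,x4=0101]: 00000000  (ones: 0)
  rows 48-55 [x1,x2,x3,x4=0110]: 00000000  (ones: 0)
  rows 56-63 [x1,x2,x3,x4=0111]: 00000000  (ones: 0)
  rows 64-71 [x1,x2,x3,x4=1000]: 00000000  (ones: 0)
  rows 72-79 [x1,x2,x3,x4=1001]: 00000000  (ones: 0)
  rows 80-87 [x1,x2,x3,x4=1010]: 00000000  (ones: 0)
  rows 88-95 [x1,x2,x3,x4=1011]: 00000000  (ones: 0)
  rows 96-103 [x1,x2,x3,x4=1100]: 00000000  (ones: 0)
  rows 104-111 [x1,x2,x3,x4=1101]: 00000000  (ones: 0)
  rows 112-119 [x1,x2,x3,x4=1110]: 00000000  (ones: 0)
  rows 120-127 [x1,x2,x3,x4=1111]: 00000000  (ones: 0)
Satisfying assignments = 0+0+0+0+0+0+0+0+0+0+0+0+0+0+0+0 = 0

0


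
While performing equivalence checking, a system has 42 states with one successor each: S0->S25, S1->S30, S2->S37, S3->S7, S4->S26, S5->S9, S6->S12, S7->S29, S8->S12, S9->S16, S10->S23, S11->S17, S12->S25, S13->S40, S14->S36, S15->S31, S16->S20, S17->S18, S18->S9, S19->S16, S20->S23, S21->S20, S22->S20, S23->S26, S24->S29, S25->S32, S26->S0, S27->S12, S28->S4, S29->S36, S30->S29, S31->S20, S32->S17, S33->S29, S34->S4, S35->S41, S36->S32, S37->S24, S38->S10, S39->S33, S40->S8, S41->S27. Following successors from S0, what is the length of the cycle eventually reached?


Trace from S0 until a state repeats:
  S0 -> S25 -> S32 -> S17 -> S18 -> S9 -> S16 -> S20 -> S23 -> S26 -> S0
S0 first seen at step 0, revisited at step 10.
Cycle length = 10 - 0 = 10

10


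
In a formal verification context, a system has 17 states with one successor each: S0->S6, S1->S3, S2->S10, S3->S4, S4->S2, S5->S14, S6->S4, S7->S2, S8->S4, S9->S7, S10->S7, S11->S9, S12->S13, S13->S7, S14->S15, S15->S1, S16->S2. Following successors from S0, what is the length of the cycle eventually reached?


Trace from S0 until a state repeats:
  S0 -> S6 -> S4 -> S2 -> S10 -> S7 -> S2
S2 first seen at step 3, revisited at step 6.
Cycle length = 6 - 3 = 3

3


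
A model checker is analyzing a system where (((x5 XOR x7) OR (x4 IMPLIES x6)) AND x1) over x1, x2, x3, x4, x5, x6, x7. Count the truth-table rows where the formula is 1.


Formula: (((x5 XOR x7) OR (x4 IMPLIES x6)) AND x1) over 7 vars (128 rows)
Evaluate each row (x1, x2, x3, x4, x5, x6, x7 as bits, MSB first):
  row 0 [0000000]: (((0 XOR 0) OR (0 IMPLIES 0)) AND 0) -> 0
  row 1 [0000001]: (((0 XOR 1) OR (0 IMPLIES 0)) AND 0) -> 0
  row 2 [0000010]: (((0 XOR 0) OR (0 IMPLIES 1)) AND 0) -> 0
  row 3 [0000011]: (((0 XOR 1) OR (0 IMPLIES 1)) AND 0) -> 0
  row 4 [0000100]: (((1 XOR 0) OR (0 IMPLIES 0)) AND 0) -> 0
  (every remaining row is evaluated the same way; all 128 results are listed next)
Full result column, 8 rows per line (x1,x2,x3,x4 fixed per line; x5,x6,x7 runs 000..111 left to right):
  rows 0-7 [x1,x2,x3,x4=0000]: 00000000  (ones: 0)
  rows 8-15 [x1,x2,x3,x4=0001]: 00000000  (ones: 0)
  rows 16-23 [x1,x2,x3,x4=0010]: 00000000  (ones: 0)
  rows 24-31 [x1,x2,x3,x4=0011]: 00000000  (ones: 0)
  rows 32-39 [x1,x2,x3,x4=0100]: 00000000  (ones: 0)
  rows 40-47 [x1,x2,x3,x4=0101]: 00000000  (ones: 0)
  rows 48-55 [x1,x2,x3,x4=0110]: 00000000  (ones: 0)
  rows 56-63 [x1,x2,x3,x4=0111]: 00000000  (ones: 0)
  rows 64-71 [x1,x2,x3,x4=1000]: 11111111  (ones: 8)
  rows 72-79 [x1,x2,x3,x4=1001]: 01111011  (ones: 6)
  rows 80-87 [x1,x2,x3,x4=1010]: 11111111  (ones: 8)
  rows 88-95 [x1,x2,x3,x4=1011]: 01111011  (ones: 6)
  rows 96-103 [x1,x2,x3,x4=1100]: 11111111  (ones: 8)
  rows 104-111 [x1,x2,x3,x4=1101]: 01111011  (ones: 6)
  rows 112-119 [x1,x2,x3,x4=1110]: 11111111  (ones: 8)
  rows 120-127 [x1,x2,x3,x4=1111]: 01111011  (ones: 6)
Count of 1-rows = 0+0+0+0+0+0+0+0+8+6+8+6+8+6+8+6 = 56

56


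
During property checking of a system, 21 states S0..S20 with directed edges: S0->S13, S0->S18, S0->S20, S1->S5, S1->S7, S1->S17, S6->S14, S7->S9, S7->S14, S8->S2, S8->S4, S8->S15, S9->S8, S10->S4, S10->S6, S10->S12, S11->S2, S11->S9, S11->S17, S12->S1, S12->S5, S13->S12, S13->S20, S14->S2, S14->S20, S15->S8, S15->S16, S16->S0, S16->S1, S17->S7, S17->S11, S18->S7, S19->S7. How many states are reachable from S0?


BFS from S0:
  layer 0: {S0}
  layer 1: {S13, S18, S20}
  layer 2: {S7, S12}
  layer 3: {S1, S5, S9, S14}
  layer 4: {S2, S8, S17}
  layer 5: {S4, S11, S15}
  layer 6: {S16}
Reachable set: {S0, S1, S2, S4, S5, S7, S8, S9, S11, S12, S13, S14, S15, S16, S17, S18, S20}
Count = 17

17


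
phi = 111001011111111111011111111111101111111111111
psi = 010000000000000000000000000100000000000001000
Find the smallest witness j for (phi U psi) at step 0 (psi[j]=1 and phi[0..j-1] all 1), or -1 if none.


(phi U psi) at 0: need smallest j with psi[j]=1 and phi[i]=1 for all i in [0,j).
Scan from step 0:
  step 0: phi=1, psi=0 -> continue
  step 1: psi=1 and phi held for [0,1) -> witness found
Witness step = 1

1


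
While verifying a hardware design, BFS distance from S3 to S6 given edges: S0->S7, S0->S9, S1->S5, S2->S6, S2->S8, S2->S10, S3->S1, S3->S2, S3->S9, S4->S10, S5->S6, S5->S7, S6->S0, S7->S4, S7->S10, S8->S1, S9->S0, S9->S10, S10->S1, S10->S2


BFS layer-by-layer from S3:
  dist 0: {S3}
  dist 1: {S1, S2, S9}
  dist 2: {S0, S5, S6, S8, S10}
  -> S6 reached at distance 2
Shortest path length = 2

2


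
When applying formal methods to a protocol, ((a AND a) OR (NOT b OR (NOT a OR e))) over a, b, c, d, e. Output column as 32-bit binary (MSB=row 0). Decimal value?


Formula: ((a AND a) OR (NOT b OR (NOT a OR e))) over a, b, c, d, e (32 rows)
Evaluate each row (bits = a,b,c,d,e, MSB first):
  row 0 [00000]: ((0 AND 0) OR (NOT 0 OR (NOT 0 OR 0))) -> 1
  row 1 [00001]: ((0 AND 0) OR (NOT 0 OR (NOT 0 OR 1))) -> 1
  row 2 [00010]: ((0 AND 0) OR (NOT 0 OR (NOT 0 OR 0))) -> 1
  row 3 [00011]: ((0 AND 0) OR (NOT 0 OR (NOT 0 OR 1))) -> 1
  row 4 [00100]: ((0 AND 0) OR (NOT 0 OR (NOT 0 OR 0))) -> 1
  row 5 [00101]: ((0 AND 0) OR (NOT 0 OR (NOT 0 OR 1))) -> 1
  row 6 [00110]: ((0 AND 0) OR (NOT 0 OR (NOT 0 OR 0))) -> 1
  row 7 [00111]: ((0 AND 0) OR (NOT 0 OR (NOT 0 OR 1))) -> 1
  row 8 [01000]: ((0 AND 0) OR (NOT 1 OR (NOT 0 OR 0))) -> 1
  row 9 [01001]: ((0 AND 0) OR (NOT 1 OR (NOT 0 OR 1))) -> 1
  row 10 [01010]: ((0 AND 0) OR (NOT 1 OR (NOT 0 OR 0))) -> 1
  row 11 [01011]: ((0 AND 0) OR (NOT 1 OR (NOT 0 OR 1))) -> 1
  row 12 [01100]: ((0 AND 0) OR (NOT 1 OR (NOT 0 OR 0))) -> 1
  row 13 [01101]: ((0 AND 0) OR (NOT 1 OR (NOT 0 OR 1))) -> 1
  row 14 [01110]: ((0 AND 0) OR (NOT 1 OR (NOT 0 OR 0))) -> 1
  row 15 [01111]: ((0 AND 0) OR (NOT 1 OR (NOT 0 OR 1))) -> 1
  row 16 [10000]: ((1 AND 1) OR (NOT 0 OR (NOT 1 OR 0))) -> 1
  row 17 [10001]: ((1 AND 1) OR (NOT 0 OR (NOT 1 OR 1))) -> 1
  row 18 [10010]: ((1 AND 1) OR (NOT 0 OR (NOT 1 OR 0))) -> 1
  row 19 [10011]: ((1 AND 1) OR (NOT 0 OR (NOT 1 OR 1))) -> 1
  row 20 [10100]: ((1 AND 1) OR (NOT 0 OR (NOT 1 OR 0))) -> 1
  row 21 [10101]: ((1 AND 1) OR (NOT 0 OR (NOT 1 OR 1))) -> 1
  row 22 [10110]: ((1 AND 1) OR (NOT 0 OR (NOT 1 OR 0))) -> 1
  row 23 [10111]: ((1 AND 1) OR (NOT 0 OR (NOT 1 OR 1))) -> 1
  row 24 [11000]: ((1 AND 1) OR (NOT 1 OR (NOT 1 OR 0))) -> 1
  row 25 [11001]: ((1 AND 1) OR (NOT 1 OR (NOT 1 OR 1))) -> 1
  row 26 [11010]: ((1 AND 1) OR (NOT 1 OR (NOT 1 OR 0))) -> 1
  row 27 [11011]: ((1 AND 1) OR (NOT 1 OR (NOT 1 OR 1))) -> 1
  row 28 [11100]: ((1 AND 1) OR (NOT 1 OR (NOT 1 OR 0))) -> 1
  row 29 [11101]: ((1 AND 1) OR (NOT 1 OR (NOT 1 OR 1))) -> 1
  row 30 [11110]: ((1 AND 1) OR (NOT 1 OR (NOT 1 OR 0))) -> 1
  row 31 [11111]: ((1 AND 1) OR (NOT 1 OR (NOT 1 OR 1))) -> 1
Full result column, 4 rows per line (a,b,c fixed per line; d,e runs 00..11 left to right):
  rows 0-3 [a,b,c=000]: 1111  = hex F
  rows 4-7 [a,b,c=001]: 1111  = hex F
  rows 8-11 [a,b,c=010]: 1111  = hex F
  rows 12-15 [a,b,c=011]: 1111  = hex F
  rows 16-19 [a,b,c=100]: 1111  = hex F
  rows 20-23 [a,b,c=101]: 1111  = hex F
  rows 24-27 [a,b,c=110]: 1111  = hex F
  rows 28-31 [a,b,c=111]: 1111  = hex F
Output column (row 0 .. row 31) = 11111111111111111111111111111111
Output column grouped in 4s = 1111 1111 1111 1111 1111 1111 1111 1111 = 0xFFFFFFFF
Convert to decimal digit by digit (value = value*16 + digit):
  F -> 15
  15*16 + 15 (F) = 255
  255*16 + 15 (F) = 4095
  4095*16 + 15 (F) = 65535
  65535*16 + 15 (F) = 1048575
  1048575*16 + 15 (F) = 16777215
  16777215*16 + 15 (F) = 268435455
  268435455*16 + 15 (F) = 4294967295
Decimal = 4294967295

4294967295


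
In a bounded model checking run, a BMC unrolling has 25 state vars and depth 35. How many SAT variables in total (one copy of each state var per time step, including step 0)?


BMC unrolls to depth k, creating one copy of each state var for steps 0..k.
Step count = 35 + 1 = 36 (steps 0 through 35)
Vars per step = 25
Total = 25 * 36 = 900

900


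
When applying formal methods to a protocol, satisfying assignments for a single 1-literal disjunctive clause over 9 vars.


Step 1: Total=2^9=512
Step 2: Unsat when all 1 false: 2^8=256
Step 3: Sat=512-256=256

256


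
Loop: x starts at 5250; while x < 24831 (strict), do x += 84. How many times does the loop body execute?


Step 1: x goes from 5250 toward 24831 by 84; the body runs while x<24831, so iterations = ceil((bound-start)/step)
Step 2: Distance=19581
Step 3: ceil(19581/84)=234

234


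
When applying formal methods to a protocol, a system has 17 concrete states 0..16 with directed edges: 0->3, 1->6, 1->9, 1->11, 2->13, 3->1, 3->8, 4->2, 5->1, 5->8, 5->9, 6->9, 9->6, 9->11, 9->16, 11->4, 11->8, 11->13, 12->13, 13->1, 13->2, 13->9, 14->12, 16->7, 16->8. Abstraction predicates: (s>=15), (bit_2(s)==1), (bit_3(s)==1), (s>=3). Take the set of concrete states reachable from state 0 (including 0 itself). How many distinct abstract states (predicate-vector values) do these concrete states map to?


BFS from 0:
Concrete reachable: {0, 1, 2, 3, 4, 6, 7, 8, 9, 11, 13, 16}
Abstract via predicates (s>=15), (bit_2(s)==1), (bit_3(s)==1), (s>=3):
  (0,0,0,0) <- {0, 1, 2}
  (0,0,0,1) <- {3}
  (0,0,1,1) <- {8, 9, 11}
  (0,1,0,1) <- {4, 6, 7}
  (0,1,1,1) <- {13}
  (1,0,0,1) <- {16}
Distinct abstract states = 6

6


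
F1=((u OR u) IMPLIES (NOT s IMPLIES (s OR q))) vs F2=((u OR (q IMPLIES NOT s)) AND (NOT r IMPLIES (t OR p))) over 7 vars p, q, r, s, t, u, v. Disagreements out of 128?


F1 = ((u OR u) IMPLIES (NOT s IMPLIES (s OR q)))
F2 = ((u OR (q IMPLIES NOT s)) AND (NOT r IMPLIES (t OR p)))
Evaluate both on each of 128 rows (bits = p,q,r,s,t,u,v):
  row 0 [0000000]: F1=1 F2=0 (differ) -> 1
  row 1 [0000001]: F1=1 F2=0 (differ) -> 1
  row 2 [0000010]: F1=0 F2=0 -> 0
  row 3 [0000011]: F1=0 F2=0 -> 0
  row 4 [0000100]: F1=1 F2=1 -> 0
  (every remaining row is evaluated the same way; all 128 results are listed next)
Full result column, 8 rows per line (p,q,r,s fixed per line; t,u,v runs 000..111 left to right):
  rows 0-7 [p,q,r,s=0000]: 11000011  (ones: 4)
  rows 8-15 [p,q,r,s=0001]: 11110000  (ones: 4)
  rows 16-23 [p,q,r,s=0010]: 00110011  (ones: 4)
  rows 24-31 [p,q,r,s=0011]: 00000000  (ones: 0)
  rows 32-39 [p,q,r,s=0100]: 11110000  (ones: 4)
  rows 40-47 [p,q,r,s=0101]: 11111100  (ones: 6)
  rows 48-55 [p,q,r,s=0110]: 00000000  (ones: 0)
  rows 56-63 [p,q,r,s=0111]: 11001100  (ones: 4)
  rows 64-71 [p,q,r,s=1000]: 00110011  (ones: 4)
  rows 72-79 [p,q,r,s=1001]: 00000000  (ones: 0)
  rows 80-87 [p,q,r,s=1010]: 00110011  (ones: 4)
  rows 88-95 [p,q,r,s=1011]: 00000000  (ones: 0)
  rows 96-103 [p,q,r,s=1100]: 00000000  (ones: 0)
  rows 104-111 [p,q,r,s=1101]: 11001100  (ones: 4)
  rows 112-119 [p,q,r,s=1110]: 00000000  (ones: 0)
  rows 120-127 [p,q,r,s=1111]: 11001100  (ones: 4)
Disagreements = 4+4+4+0+4+6+0+4+4+0+4+0+0+4+0+4 = 42

42


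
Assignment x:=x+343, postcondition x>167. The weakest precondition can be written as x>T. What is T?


Formula: wp(x:=E, P) = P[E/x] (substitute E for x in postcondition)
Step 1: Postcondition: x>167
Step 2: Substitute x+343 for x: x+343>167
Step 3: Solve for x: x > 167-343 = -176

-176


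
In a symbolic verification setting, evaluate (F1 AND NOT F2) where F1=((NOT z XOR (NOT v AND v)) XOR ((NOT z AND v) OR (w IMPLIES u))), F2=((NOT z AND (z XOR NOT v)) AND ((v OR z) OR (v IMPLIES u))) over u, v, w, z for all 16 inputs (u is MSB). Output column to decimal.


F1 = ((NOT z XOR (NOT v AND v)) XOR ((NOT z AND v) OR (w IMPLIES u)))
F2 = ((NOT z AND (z XOR NOT v)) AND ((v OR z) OR (v IMPLIES u)))
Counterexample to F1=>F2 is where F1=1 and F2=0.
Evaluate each row (bits = u,v,w,z, MSB first):
  row 0 [0000]: F1=0 F2=1 -> F1&~F2 -> 0
  row 1 [0001]: F1=1 F2=0 -> F1&~F2 -> 1
  row 2 [0010]: F1=1 F2=1 -> F1&~F2 -> 0
  row 3 [0011]: F1=0 F2=0 -> F1&~F2 -> 0
  row 4 [0100]: F1=0 F2=0 -> F1&~F2 -> 0
  row 5 [0101]: F1=1 F2=0 -> F1&~F2 -> 1
  row 6 [0110]: F1=0 F2=0 -> F1&~F2 -> 0
  row 7 [0111]: F1=0 F2=0 -> F1&~F2 -> 0
  row 8 [1000]: F1=0 F2=1 -> F1&~F2 -> 0
  row 9 [1001]: F1=1 F2=0 -> F1&~F2 -> 1
  row 10 [1010]: F1=0 F2=1 -> F1&~F2 -> 0
  row 11 [1011]: F1=1 F2=0 -> F1&~F2 -> 1
  row 12 [1100]: F1=0 F2=0 -> F1&~F2 -> 0
  row 13 [1101]: F1=1 F2=0 -> F1&~F2 -> 1
  row 14 [1110]: F1=0 F2=0 -> F1&~F2 -> 0
  row 15 [1111]: F1=1 F2=0 -> F1&~F2 -> 1
Full result column, 4 rows per line (u,v fixed per line; w,z runs 00..11 left to right):
  rows 0-3 [u,v=00]: 0100  = hex 4
  rows 4-7 [u,v=01]: 0100  = hex 4
  rows 8-11 [u,v=10]: 0101  = hex 5
  rows 12-15 [u,v=11]: 0101  = hex 5
Counterexample vector (row 0 .. row 15) = 0100010001010101
Output column grouped in 4s = 0100 0100 0101 0101 = 0x4455
Convert to decimal digit by digit (value = value*16 + digit):
  4 -> 4
  4*16 + 4 = 68
  68*16 + 5 = 1093
  1093*16 + 5 = 17493
Decimal = 17493

17493


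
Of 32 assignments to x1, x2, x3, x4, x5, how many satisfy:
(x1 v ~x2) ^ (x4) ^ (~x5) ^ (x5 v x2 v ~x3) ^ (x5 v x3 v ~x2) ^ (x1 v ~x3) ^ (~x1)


CNF with 7 clauses over 5 vars (32 assignments).
An assignment satisfies CNF iff every clause has >=1 true literal.
Check each row (bits = x1,x2,x3,x4,x5; clause T/F shown):
  row 0 [00000]: clauses=TFTTTTT -> 0
  row 1 [00001]: clauses=TFFTTTT -> 0
  row 2 [00010]: clauses=TTTTTTT -> 1
  row 3 [00011]: clauses=TTFTTTT -> 0
  row 4 [00100]: clauses=TFTFTFT -> 0
  row 5 [00101]: clauses=TFFTTFT -> 0
  row 6 [00110]: clauses=TTTFTFT -> 0
  row 7 [00111]: clauses=TTFTTFT -> 0
  row 8 [01000]: clauses=FFTTFTT -> 0
  row 9 [01001]: clauses=FFFTTTT -> 0
  row 10 [01010]: clauses=FTTTFTT -> 0
  row 11 [01011]: clauses=FTFTTTT -> 0
  row 12 [01100]: clauses=FFTTTFT -> 0
  row 13 [01101]: clauses=FFFTTFT -> 0
  row 14 [01110]: clauses=FTTTTFT -> 0
  row 15 [01111]: clauses=FTFTTFT -> 0
  row 16 [10000]: clauses=TFTTTTF -> 0
  row 17 [10001]: clauses=TFFTTTF -> 0
  row 18 [10010]: clauses=TTTTTTF -> 0
  row 19 [10011]: clauses=TTFTTTF -> 0
  row 20 [10100]: clauses=TFTFTTF -> 0
  row 21 [10101]: clauses=TFFTTTF -> 0
  row 22 [10110]: clauses=TTTFTTF -> 0
  row 23 [10111]: clauses=TTFTTTF -> 0
  row 24 [11000]: clauses=TFTTFTF -> 0
  row 25 [11001]: clauses=TFFTTTF -> 0
  row 26 [11010]: clauses=TTTTFTF -> 0
  row 27 [11011]: clauses=TTFTTTF -> 0
  row 28 [11100]: clauses=TFTTTTF -> 0
  row 29 [11101]: clauses=TFFTTTF -> 0
  row 30 [11110]: clauses=TTTTTTF -> 0
  row 31 [11111]: clauses=TTFTTTF -> 0
Full result column, 8 rows per line (x1,x2 fixed per line; x3,x4,x5 runs 000..111 left to right):
  rows 0-7 [x1,x2=00]: 00100000  (ones: 1)
  rows 8-15 [x1,x2=01]: 00000000  (ones: 0)
  rows 16-23 [x1,x2=10]: 00000000  (ones: 0)
  rows 24-31 [x1,x2=11]: 00000000  (ones: 0)
Satisfying assignments = 1+0+0+0 = 1

1


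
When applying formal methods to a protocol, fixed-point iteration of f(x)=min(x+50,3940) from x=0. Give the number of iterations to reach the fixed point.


Step 1: x=0, cap=3940, increment=50
Step 2: x grows by 50 each step until capped at 3940; fixed point is x=3940
Step 3: iterations = ceil(3940/50) = 79

79


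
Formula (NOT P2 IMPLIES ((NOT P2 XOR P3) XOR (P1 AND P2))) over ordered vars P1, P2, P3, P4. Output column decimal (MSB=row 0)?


Formula: (NOT P2 IMPLIES ((NOT P2 XOR P3) XOR (P1 AND P2))) over P1, P2, P3, P4 (16 rows)
Evaluate each row (bits = P1,P2,P3,P4, MSB first):
  row 0 [0000]: (NOT 0 IMPLIES ((NOT 0 XOR 0) XOR (0 AND 0))) -> 1
  row 1 [0001]: (NOT 0 IMPLIES ((NOT 0 XOR 0) XOR (0 AND 0))) -> 1
  row 2 [0010]: (NOT 0 IMPLIES ((NOT 0 XOR 1) XOR (0 AND 0))) -> 0
  row 3 [0011]: (NOT 0 IMPLIES ((NOT 0 XOR 1) XOR (0 AND 0))) -> 0
  row 4 [0100]: (NOT 1 IMPLIES ((NOT 1 XOR 0) XOR (0 AND 1))) -> 1
  row 5 [0101]: (NOT 1 IMPLIES ((NOT 1 XOR 0) XOR (0 AND 1))) -> 1
  row 6 [0110]: (NOT 1 IMPLIES ((NOT 1 XOR 1) XOR (0 AND 1))) -> 1
  row 7 [0111]: (NOT 1 IMPLIES ((NOT 1 XOR 1) XOR (0 AND 1))) -> 1
  row 8 [1000]: (NOT 0 IMPLIES ((NOT 0 XOR 0) XOR (1 AND 0))) -> 1
  row 9 [1001]: (NOT 0 IMPLIES ((NOT 0 XOR 0) XOR (1 AND 0))) -> 1
  row 10 [1010]: (NOT 0 IMPLIES ((NOT 0 XOR 1) XOR (1 AND 0))) -> 0
  row 11 [1011]: (NOT 0 IMPLIES ((NOT 0 XOR 1) XOR (1 AND 0))) -> 0
  row 12 [1100]: (NOT 1 IMPLIES ((NOT 1 XOR 0) XOR (1 AND 1))) -> 1
  row 13 [1101]: (NOT 1 IMPLIES ((NOT 1 XOR 0) XOR (1 AND 1))) -> 1
  row 14 [1110]: (NOT 1 IMPLIES ((NOT 1 XOR 1) XOR (1 AND 1))) -> 1
  row 15 [1111]: (NOT 1 IMPLIES ((NOT 1 XOR 1) XOR (1 AND 1))) -> 1
Full result column, 4 rows per line (P1,P2 fixed per line; P3,P4 runs 00..11 left to right):
  rows 0-3 [P1,P2=00]: 1100  = hex C
  rows 4-7 [P1,P2=01]: 1111  = hex F
  rows 8-11 [P1,P2=10]: 1100  = hex C
  rows 12-15 [P1,P2=11]: 1111  = hex F
Output column (row 0 .. row 15) = 1100111111001111
Output column grouped in 4s = 1100 1111 1100 1111 = 0xCFCF
Convert to decimal digit by digit (value = value*16 + digit):
  C -> 12
  12*16 + 15 (F) = 207
  207*16 + 12 (C) = 3324
  3324*16 + 15 (F) = 53199
Decimal = 53199

53199


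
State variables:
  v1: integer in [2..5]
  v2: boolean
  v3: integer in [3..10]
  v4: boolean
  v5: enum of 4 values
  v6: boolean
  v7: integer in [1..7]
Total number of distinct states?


State space = product of domain sizes of all variables.
Domain sizes:
  v1 (integer in [2..5]): 4
  v2 (boolean): 2
  v3 (integer in [3..10]): 8
  v4 (boolean): 2
  v5 (enum of 4 values): 4
  v6 (boolean): 2
  v7 (integer in [1..7]): 7
Product = 4 * 2 * 8 * 2 * 4 * 2 * 7 = 7168

7168


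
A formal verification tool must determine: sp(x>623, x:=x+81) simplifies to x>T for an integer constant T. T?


Formula: sp(P, x:=E) = exists old_x. (x = E[old_x/x]) AND P[old_x/x] (old_x is the value of x before the assignment; eliminate old_x by solving x = E[old_x/x] for old_x)
Step 1: Precondition P: x>623, i.e. old_x > 623
Step 2: Assignment gives x = old_x + 81, so old_x = x - 81
Step 3: Substitute into P: x - 81 > 623
Step 4: Simplify: x > 623+81 = 704

704


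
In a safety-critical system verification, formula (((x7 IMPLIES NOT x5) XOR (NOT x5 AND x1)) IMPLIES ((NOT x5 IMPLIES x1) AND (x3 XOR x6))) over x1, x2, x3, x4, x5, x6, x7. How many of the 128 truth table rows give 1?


Formula: (((x7 IMPLIES NOT x5) XOR (NOT x5 AND x1)) IMPLIES ((NOT x5 IMPLIES x1) AND (x3 XOR x6))) over 7 vars (128 rows)
Evaluate each row (x1, x2, x3, x4, x5, x6, x7 as bits, MSB first):
  row 0 [0000000]: (((0 IMPLIES NOT 0) XOR (NOT 0 AND 0)) IMPLIES ((NOT 0 IMPLIES 0) AND (0 XOR 0))) -> 0
  row 1 [0000001]: (((1 IMPLIES NOT 0) XOR (NOT 0 AND 0)) IMPLIES ((NOT 0 IMPLIES 0) AND (0 XOR 0))) -> 0
  row 2 [0000010]: (((0 IMPLIES NOT 0) XOR (NOT 0 AND 0)) IMPLIES ((NOT 0 IMPLIES 0) AND (0 XOR 1))) -> 0
  row 3 [0000011]: (((1 IMPLIES NOT 0) XOR (NOT 0 AND 0)) IMPLIES ((NOT 0 IMPLIES 0) AND (0 XOR 1))) -> 0
  row 4 [0000100]: (((0 IMPLIES NOT 1) XOR (NOT 1 AND 0)) IMPLIES ((NOT 1 IMPLIES 0) AND (0 XOR 0))) -> 0
  (every remaining row is evaluated the same way; all 128 results are listed next)
Full result column, 8 rows per line (x1,x2,x3,x4 fixed per line; x5,x6,x7 runs 000..111 left to right):
  rows 0-7 [x1,x2,x3,x4=0000]: 00000111  (ones: 3)
  rows 8-15 [x1,x2,x3,x4=0001]: 00000111  (ones: 3)
  rows 16-23 [x1,x2,x3,x4=0010]: 00001101  (ones: 3)
  rows 24-31 [x1,x2,x3,x4=0011]: 00001101  (ones: 3)
  rows 32-39 [x1,x2,x3,x4=0100]: 00000111  (ones: 3)
  rows 40-47 [x1,x2,x3,x4=0101]: 00000111  (ones: 3)
  rows 48-55 [x1,x2,x3,x4=0110]: 00001101  (ones: 3)
  rows 56-63 [x1,x2,x3,x4=0111]: 00001101  (ones: 3)
  rows 64-71 [x1,x2,x3,x4=1000]: 11110111  (ones: 7)
  rows 72-79 [x1,x2,x3,x4=1001]: 11110111  (ones: 7)
  rows 80-87 [x1,x2,x3,x4=1010]: 11111101  (ones: 7)
  rows 88-95 [x1,x2,x3,x4=1011]: 11111101  (ones: 7)
  rows 96-103 [x1,x2,x3,x4=1100]: 11110111  (ones: 7)
  rows 104-111 [x1,x2,x3,x4=1101]: 11110111  (ones: 7)
  rows 112-119 [x1,x2,x3,x4=1110]: 11111101  (ones: 7)
  rows 120-127 [x1,x2,x3,x4=1111]: 11111101  (ones: 7)
Count of 1-rows = 3+3+3+3+3+3+3+3+7+7+7+7+7+7+7+7 = 80

80


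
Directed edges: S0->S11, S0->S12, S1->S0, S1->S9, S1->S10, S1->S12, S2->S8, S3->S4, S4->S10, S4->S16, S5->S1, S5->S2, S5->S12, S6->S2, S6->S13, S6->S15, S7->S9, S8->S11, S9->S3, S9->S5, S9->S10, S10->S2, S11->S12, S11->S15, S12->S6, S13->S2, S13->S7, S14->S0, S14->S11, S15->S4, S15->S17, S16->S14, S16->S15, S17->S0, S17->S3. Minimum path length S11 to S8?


BFS layer-by-layer from S11:
  dist 0: {S11}
  dist 1: {S12, S15}
  dist 2: {S4, S6, S17}
  dist 3: {S0, S2, S3, S10, S13, S16}
  dist 4: {S7, S8, S14}
  -> S8 reached at distance 4
Shortest path length = 4

4


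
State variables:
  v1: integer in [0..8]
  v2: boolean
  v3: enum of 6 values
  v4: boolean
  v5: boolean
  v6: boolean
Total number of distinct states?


State space = product of domain sizes of all variables.
Domain sizes:
  v1 (integer in [0..8]): 9
  v2 (boolean): 2
  v3 (enum of 6 values): 6
  v4 (boolean): 2
  v5 (boolean): 2
  v6 (boolean): 2
Product = 9 * 2 * 6 * 2 * 2 * 2 = 864

864


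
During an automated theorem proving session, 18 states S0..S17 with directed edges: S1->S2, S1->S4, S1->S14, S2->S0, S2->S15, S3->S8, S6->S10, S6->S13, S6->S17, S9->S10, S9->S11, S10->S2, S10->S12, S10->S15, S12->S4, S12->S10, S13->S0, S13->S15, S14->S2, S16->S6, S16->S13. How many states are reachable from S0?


BFS from S0:
  layer 0: {S0}
Reachable set: {S0}
Count = 1

1


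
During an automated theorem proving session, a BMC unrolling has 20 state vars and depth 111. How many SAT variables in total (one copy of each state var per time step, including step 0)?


BMC unrolls to depth k, creating one copy of each state var for steps 0..k.
Step count = 111 + 1 = 112 (steps 0 through 111)
Vars per step = 20
Total = 20 * 112 = 2240

2240


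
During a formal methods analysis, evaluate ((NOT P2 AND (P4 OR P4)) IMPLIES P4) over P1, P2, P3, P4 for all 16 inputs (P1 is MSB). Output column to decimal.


Formula: ((NOT P2 AND (P4 OR P4)) IMPLIES P4) over P1, P2, P3, P4 (16 rows)
Evaluate each row (bits = P1,P2,P3,P4, MSB first):
  row 0 [0000]: ((NOT 0 AND (0 OR 0)) IMPLIES 0) -> 1
  row 1 [0001]: ((NOT 0 AND (1 OR 1)) IMPLIES 1) -> 1
  row 2 [0010]: ((NOT 0 AND (0 OR 0)) IMPLIES 0) -> 1
  row 3 [0011]: ((NOT 0 AND (1 OR 1)) IMPLIES 1) -> 1
  row 4 [0100]: ((NOT 1 AND (0 OR 0)) IMPLIES 0) -> 1
  row 5 [0101]: ((NOT 1 AND (1 OR 1)) IMPLIES 1) -> 1
  row 6 [0110]: ((NOT 1 AND (0 OR 0)) IMPLIES 0) -> 1
  row 7 [0111]: ((NOT 1 AND (1 OR 1)) IMPLIES 1) -> 1
  row 8 [1000]: ((NOT 0 AND (0 OR 0)) IMPLIES 0) -> 1
  row 9 [1001]: ((NOT 0 AND (1 OR 1)) IMPLIES 1) -> 1
  row 10 [1010]: ((NOT 0 AND (0 OR 0)) IMPLIES 0) -> 1
  row 11 [1011]: ((NOT 0 AND (1 OR 1)) IMPLIES 1) -> 1
  row 12 [1100]: ((NOT 1 AND (0 OR 0)) IMPLIES 0) -> 1
  row 13 [1101]: ((NOT 1 AND (1 OR 1)) IMPLIES 1) -> 1
  row 14 [1110]: ((NOT 1 AND (0 OR 0)) IMPLIES 0) -> 1
  row 15 [1111]: ((NOT 1 AND (1 OR 1)) IMPLIES 1) -> 1
Full result column, 4 rows per line (P1,P2 fixed per line; P3,P4 runs 00..11 left to right):
  rows 0-3 [P1,P2=00]: 1111  = hex F
  rows 4-7 [P1,P2=01]: 1111  = hex F
  rows 8-11 [P1,P2=10]: 1111  = hex F
  rows 12-15 [P1,P2=11]: 1111  = hex F
Output column (row 0 .. row 15) = 1111111111111111
Output column grouped in 4s = 1111 1111 1111 1111 = 0xFFFF
Convert to decimal digit by digit (value = value*16 + digit):
  F -> 15
  15*16 + 15 (F) = 255
  255*16 + 15 (F) = 4095
  4095*16 + 15 (F) = 65535
Decimal = 65535

65535


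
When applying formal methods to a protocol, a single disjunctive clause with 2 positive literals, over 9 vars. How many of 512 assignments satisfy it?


Step 1: Total=2^9=512
Step 2: Unsat when all 2 false: 2^7=128
Step 3: Sat=512-128=384

384


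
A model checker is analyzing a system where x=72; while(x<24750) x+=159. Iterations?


Step 1: x goes from 72 toward 24750 by 159; the body runs while x<24750, so iterations = ceil((bound-start)/step)
Step 2: Distance=24678
Step 3: ceil(24678/159)=156

156


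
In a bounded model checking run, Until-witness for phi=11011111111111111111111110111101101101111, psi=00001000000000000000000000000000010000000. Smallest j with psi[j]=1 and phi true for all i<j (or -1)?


(phi U psi) at 0: need smallest j with psi[j]=1 and phi[i]=1 for all i in [0,j).
Scan from step 0:
  step 0: phi=1, psi=0 -> continue
  step 1: phi=1, psi=0 -> continue
  step 2: phi=0 -> phi-prefix broken from here
  step 4: psi=1 but phi already failed -> not a witness
  step 33: psi=1 but phi already failed -> not a witness
  end of trace: no witness -> -1
Witness step = -1

-1


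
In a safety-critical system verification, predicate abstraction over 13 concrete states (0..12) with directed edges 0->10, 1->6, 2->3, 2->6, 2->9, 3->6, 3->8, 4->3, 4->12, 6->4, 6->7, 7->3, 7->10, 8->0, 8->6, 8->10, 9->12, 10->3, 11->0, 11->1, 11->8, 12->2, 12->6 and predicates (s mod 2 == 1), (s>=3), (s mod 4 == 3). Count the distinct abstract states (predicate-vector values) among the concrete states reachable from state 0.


BFS from 0:
Concrete reachable: {0, 2, 3, 4, 6, 7, 8, 9, 10, 12}
Abstract via predicates (s mod 2 == 1), (s>=3), (s mod 4 == 3):
  (0,0,0) <- {0, 2}
  (0,1,0) <- {4, 6, 8, 10, 12}
  (1,1,0) <- {9}
  (1,1,1) <- {3, 7}
Distinct abstract states = 4

4


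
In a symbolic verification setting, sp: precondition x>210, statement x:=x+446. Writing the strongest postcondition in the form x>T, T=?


Formula: sp(P, x:=E) = exists old_x. (x = E[old_x/x]) AND P[old_x/x] (old_x is the value of x before the assignment; eliminate old_x by solving x = E[old_x/x] for old_x)
Step 1: Precondition P: x>210, i.e. old_x > 210
Step 2: Assignment gives x = old_x + 446, so old_x = x - 446
Step 3: Substitute into P: x - 446 > 210
Step 4: Simplify: x > 210+446 = 656

656


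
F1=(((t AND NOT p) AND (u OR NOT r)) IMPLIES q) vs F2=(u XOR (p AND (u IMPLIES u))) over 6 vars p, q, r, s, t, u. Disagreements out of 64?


F1 = (((t AND NOT p) AND (u OR NOT r)) IMPLIES q)
F2 = (u XOR (p AND (u IMPLIES u)))
Evaluate both on each of 64 rows (bits = p,q,r,s,t,u):
  row 0 [000000]: F1=1 F2=0 (differ) -> 1
  row 1 [000001]: F1=1 F2=1 -> 0
  row 2 [000010]: F1=0 F2=0 -> 0
  row 3 [000011]: F1=0 F2=1 (differ) -> 1
  row 4 [000100]: F1=1 F2=0 (differ) -> 1
  (every remaining row is evaluated the same way; all 64 results are listed next)
Full result column, 8 rows per line (p,q,r fixed per line; s,t,u runs 000..111 left to right):
  rows 0-7 [p,q,r=000]: 10011001  (ones: 4)
  rows 8-15 [p,q,r=001]: 10111011  (ones: 6)
  rows 16-23 [p,q,r=010]: 10101010  (ones: 4)
  rows 24-31 [p,q,r=011]: 10101010  (ones: 4)
  rows 32-39 [p,q,r=100]: 01010101  (ones: 4)
  rows 40-47 [p,q,r=101]: 01010101  (ones: 4)
  rows 48-55 [p,q,r=110]: 01010101  (ones: 4)
  rows 56-63 [p,q,r=111]: 01010101  (ones: 4)
Disagreements = 4+6+4+4+4+4+4+4 = 34

34


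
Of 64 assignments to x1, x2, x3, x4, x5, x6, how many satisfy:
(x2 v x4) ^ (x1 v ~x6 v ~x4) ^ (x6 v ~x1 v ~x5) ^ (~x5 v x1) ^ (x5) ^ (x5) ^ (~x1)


CNF with 7 clauses over 6 vars (64 assignments).
An assignment satisfies CNF iff every clause has >=1 true literal.
Check each row (bits = x1,x2,x3,x4,x5,x6; clause T/F shown):
  row 0 [000000]: clauses=FTTTFFT -> 0
  row 1 [000001]: clauses=FTTTFFT -> 0
  row 2 [000010]: clauses=FTTFTTT -> 0
  row 3 [000011]: clauses=FTTFTTT -> 0
  row 4 [000100]: clauses=TTTTFFT -> 0
  (every remaining row is evaluated the same way; all 64 results are listed next)
Full result column, 8 rows per line (x1,x2,x3 fixed per line; x4,x5,x6 runs 000..111 left to right):
  rows 0-7 [x1,x2,x3=000]: 00000000  (ones: 0)
  rows 8-15 [x1,x2,x3=001]: 00000000  (ones: 0)
  rows 16-23 [x1,x2,x3=010]: 00000000  (ones: 0)
  rows 24-31 [x1,x2,x3=011]: 00000000  (ones: 0)
  rows 32-39 [x1,x2,x3=100]: 00000000  (ones: 0)
  rows 40-47 [x1,x2,x3=101]: 00000000  (ones: 0)
  rows 48-55 [x1,x2,x3=110]: 00000000  (ones: 0)
  rows 56-63 [x1,x2,x3=111]: 00000000  (ones: 0)
Satisfying assignments = 0+0+0+0+0+0+0+0 = 0

0


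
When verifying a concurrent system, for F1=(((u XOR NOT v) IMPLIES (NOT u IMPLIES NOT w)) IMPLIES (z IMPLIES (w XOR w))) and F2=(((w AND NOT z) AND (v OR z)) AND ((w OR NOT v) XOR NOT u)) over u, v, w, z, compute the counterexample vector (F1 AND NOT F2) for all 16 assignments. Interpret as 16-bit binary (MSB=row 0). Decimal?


F1 = (((u XOR NOT v) IMPLIES (NOT u IMPLIES NOT w)) IMPLIES (z IMPLIES (w XOR w)))
F2 = (((w AND NOT z) AND (v OR z)) AND ((w OR NOT v) XOR NOT u))
Counterexample to F1=>F2 is where F1=1 and F2=0.
Evaluate each row (bits = u,v,w,z, MSB first):
  row 0 [0000]: F1=1 F2=0 -> F1&~F2 -> 1
  row 1 [0001]: F1=0 F2=0 -> F1&~F2 -> 0
  row 2 [0010]: F1=1 F2=0 -> F1&~F2 -> 1
  row 3 [0011]: F1=1 F2=0 -> F1&~F2 -> 1
  row 4 [0100]: F1=1 F2=0 -> F1&~F2 -> 1
  row 5 [0101]: F1=0 F2=0 -> F1&~F2 -> 0
  row 6 [0110]: F1=1 F2=0 -> F1&~F2 -> 1
  row 7 [0111]: F1=0 F2=0 -> F1&~F2 -> 0
  row 8 [1000]: F1=1 F2=0 -> F1&~F2 -> 1
  row 9 [1001]: F1=0 F2=0 -> F1&~F2 -> 0
  row 10 [1010]: F1=1 F2=0 -> F1&~F2 -> 1
  row 11 [1011]: F1=0 F2=0 -> F1&~F2 -> 0
  row 12 [1100]: F1=1 F2=0 -> F1&~F2 -> 1
  row 13 [1101]: F1=0 F2=0 -> F1&~F2 -> 0
  row 14 [1110]: F1=1 F2=1 -> F1&~F2 -> 0
  row 15 [1111]: F1=0 F2=0 -> F1&~F2 -> 0
Full result column, 4 rows per line (u,v fixed per line; w,z runs 00..11 left to right):
  rows 0-3 [u,v=00]: 1011  = hex B
  rows 4-7 [u,v=01]: 1010  = hex A
  rows 8-11 [u,v=10]: 1010  = hex A
  rows 12-15 [u,v=11]: 1000  = hex 8
Counterexample vector (row 0 .. row 15) = 1011101010101000
Output column grouped in 4s = 1011 1010 1010 1000 = 0xBAA8
Convert to decimal digit by digit (value = value*16 + digit):
  B -> 11
  11*16 + 10 (A) = 186
  186*16 + 10 (A) = 2986
  2986*16 + 8 = 47784
Decimal = 47784

47784


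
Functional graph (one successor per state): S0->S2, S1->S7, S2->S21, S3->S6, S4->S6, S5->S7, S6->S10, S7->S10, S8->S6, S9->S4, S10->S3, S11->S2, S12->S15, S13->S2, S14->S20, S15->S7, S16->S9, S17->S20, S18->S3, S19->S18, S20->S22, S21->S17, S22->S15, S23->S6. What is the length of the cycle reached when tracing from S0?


Trace from S0 until a state repeats:
  S0 -> S2 -> S21 -> S17 -> S20 -> S22 -> S15 -> S7 -> S10 -> S3 -> S6 -> S10
S10 first seen at step 8, revisited at step 11.
Cycle length = 11 - 8 = 3

3


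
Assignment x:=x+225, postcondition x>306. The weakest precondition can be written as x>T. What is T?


Formula: wp(x:=E, P) = P[E/x] (substitute E for x in postcondition)
Step 1: Postcondition: x>306
Step 2: Substitute x+225 for x: x+225>306
Step 3: Solve for x: x > 306-225 = 81

81


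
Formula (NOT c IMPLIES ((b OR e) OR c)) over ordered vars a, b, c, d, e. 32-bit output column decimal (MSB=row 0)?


Formula: (NOT c IMPLIES ((b OR e) OR c)) over a, b, c, d, e (32 rows)
Evaluate each row (bits = a,b,c,d,e, MSB first):
  row 0 [00000]: (NOT 0 IMPLIES ((0 OR 0) OR 0)) -> 0
  row 1 [00001]: (NOT 0 IMPLIES ((0 OR 1) OR 0)) -> 1
  row 2 [00010]: (NOT 0 IMPLIES ((0 OR 0) OR 0)) -> 0
  row 3 [00011]: (NOT 0 IMPLIES ((0 OR 1) OR 0)) -> 1
  row 4 [00100]: (NOT 1 IMPLIES ((0 OR 0) OR 1)) -> 1
  row 5 [00101]: (NOT 1 IMPLIES ((0 OR 1) OR 1)) -> 1
  row 6 [00110]: (NOT 1 IMPLIES ((0 OR 0) OR 1)) -> 1
  row 7 [00111]: (NOT 1 IMPLIES ((0 OR 1) OR 1)) -> 1
  row 8 [01000]: (NOT 0 IMPLIES ((1 OR 0) OR 0)) -> 1
  row 9 [01001]: (NOT 0 IMPLIES ((1 OR 1) OR 0)) -> 1
  row 10 [01010]: (NOT 0 IMPLIES ((1 OR 0) OR 0)) -> 1
  row 11 [01011]: (NOT 0 IMPLIES ((1 OR 1) OR 0)) -> 1
  row 12 [01100]: (NOT 1 IMPLIES ((1 OR 0) OR 1)) -> 1
  row 13 [01101]: (NOT 1 IMPLIES ((1 OR 1) OR 1)) -> 1
  row 14 [01110]: (NOT 1 IMPLIES ((1 OR 0) OR 1)) -> 1
  row 15 [01111]: (NOT 1 IMPLIES ((1 OR 1) OR 1)) -> 1
  row 16 [10000]: (NOT 0 IMPLIES ((0 OR 0) OR 0)) -> 0
  row 17 [10001]: (NOT 0 IMPLIES ((0 OR 1) OR 0)) -> 1
  row 18 [10010]: (NOT 0 IMPLIES ((0 OR 0) OR 0)) -> 0
  row 19 [10011]: (NOT 0 IMPLIES ((0 OR 1) OR 0)) -> 1
  row 20 [10100]: (NOT 1 IMPLIES ((0 OR 0) OR 1)) -> 1
  row 21 [10101]: (NOT 1 IMPLIES ((0 OR 1) OR 1)) -> 1
  row 22 [10110]: (NOT 1 IMPLIES ((0 OR 0) OR 1)) -> 1
  row 23 [10111]: (NOT 1 IMPLIES ((0 OR 1) OR 1)) -> 1
  row 24 [11000]: (NOT 0 IMPLIES ((1 OR 0) OR 0)) -> 1
  row 25 [11001]: (NOT 0 IMPLIES ((1 OR 1) OR 0)) -> 1
  row 26 [11010]: (NOT 0 IMPLIES ((1 OR 0) OR 0)) -> 1
  row 27 [11011]: (NOT 0 IMPLIES ((1 OR 1) OR 0)) -> 1
  row 28 [11100]: (NOT 1 IMPLIES ((1 OR 0) OR 1)) -> 1
  row 29 [11101]: (NOT 1 IMPLIES ((1 OR 1) OR 1)) -> 1
  row 30 [11110]: (NOT 1 IMPLIES ((1 OR 0) OR 1)) -> 1
  row 31 [11111]: (NOT 1 IMPLIES ((1 OR 1) OR 1)) -> 1
Full result column, 4 rows per line (a,b,c fixed per line; d,e runs 00..11 left to right):
  rows 0-3 [a,b,c=000]: 0101  = hex 5
  rows 4-7 [a,b,c=001]: 1111  = hex F
  rows 8-11 [a,b,c=010]: 1111  = hex F
  rows 12-15 [a,b,c=011]: 1111  = hex F
  rows 16-19 [a,b,c=100]: 0101  = hex 5
  rows 20-23 [a,b,c=101]: 1111  = hex F
  rows 24-27 [a,b,c=110]: 1111  = hex F
  rows 28-31 [a,b,c=111]: 1111  = hex F
Output column (row 0 .. row 31) = 01011111111111110101111111111111
Output column grouped in 4s = 0101 1111 1111 1111 0101 1111 1111 1111 = 0x5FFF5FFF
Convert to decimal digit by digit (value = value*16 + digit):
  5 -> 5
  5*16 + 15 (F) = 95
  95*16 + 15 (F) = 1535
  1535*16 + 15 (F) = 24575
  24575*16 + 5 = 393205
  393205*16 + 15 (F) = 6291295
  6291295*16 + 15 (F) = 100660735
  100660735*16 + 15 (F) = 1610571775
Decimal = 1610571775

1610571775


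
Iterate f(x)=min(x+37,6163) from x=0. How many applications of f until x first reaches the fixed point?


Step 1: x=0, cap=6163, increment=37
Step 2: x grows by 37 each step until capped at 6163; fixed point is x=6163
Step 3: iterations = ceil(6163/37) = 167

167


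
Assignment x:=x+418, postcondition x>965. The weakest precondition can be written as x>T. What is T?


Formula: wp(x:=E, P) = P[E/x] (substitute E for x in postcondition)
Step 1: Postcondition: x>965
Step 2: Substitute x+418 for x: x+418>965
Step 3: Solve for x: x > 965-418 = 547

547


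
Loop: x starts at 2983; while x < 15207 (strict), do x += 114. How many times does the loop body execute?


Step 1: x goes from 2983 toward 15207 by 114; the body runs while x<15207, so iterations = ceil((bound-start)/step)
Step 2: Distance=12224
Step 3: ceil(12224/114)=108

108


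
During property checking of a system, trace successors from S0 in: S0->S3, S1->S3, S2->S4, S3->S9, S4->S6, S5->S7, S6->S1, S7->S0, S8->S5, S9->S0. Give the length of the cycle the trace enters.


Trace from S0 until a state repeats:
  S0 -> S3 -> S9 -> S0
S0 first seen at step 0, revisited at step 3.
Cycle length = 3 - 0 = 3

3


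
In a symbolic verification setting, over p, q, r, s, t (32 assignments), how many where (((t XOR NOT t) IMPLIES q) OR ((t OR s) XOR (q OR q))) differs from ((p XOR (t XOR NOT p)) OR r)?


F1 = (((t XOR NOT t) IMPLIES q) OR ((t OR s) XOR (q OR q)))
F2 = ((p XOR (t XOR NOT p)) OR r)
Evaluate both on each of 32 rows (bits = p,q,r,s,t):
  row 0 [00000]: F1=0 F2=1 (differ) -> 1
  row 1 [00001]: F1=1 F2=0 (differ) -> 1
  row 2 [00010]: F1=1 F2=1 -> 0
  row 3 [00011]: F1=1 F2=0 (differ) -> 1
  row 4 [00100]: F1=0 F2=1 (differ) -> 1
  row 5 [00101]: F1=1 F2=1 -> 0
  row 6 [00110]: F1=1 F2=1 -> 0
  row 7 [00111]: F1=1 F2=1 -> 0
  row 8 [01000]: F1=1 F2=1 -> 0
  row 9 [01001]: F1=1 F2=0 (differ) -> 1
  row 10 [01010]: F1=1 F2=1 -> 0
  row 11 [01011]: F1=1 F2=0 (differ) -> 1
  row 12 [01100]: F1=1 F2=1 -> 0
  row 13 [01101]: F1=1 F2=1 -> 0
  row 14 [01110]: F1=1 F2=1 -> 0
  row 15 [01111]: F1=1 F2=1 -> 0
  row 16 [10000]: F1=0 F2=1 (differ) -> 1
  row 17 [10001]: F1=1 F2=0 (differ) -> 1
  row 18 [10010]: F1=1 F2=1 -> 0
  row 19 [10011]: F1=1 F2=0 (differ) -> 1
  row 20 [10100]: F1=0 F2=1 (differ) -> 1
  row 21 [10101]: F1=1 F2=1 -> 0
  row 22 [10110]: F1=1 F2=1 -> 0
  row 23 [10111]: F1=1 F2=1 -> 0
  row 24 [11000]: F1=1 F2=1 -> 0
  row 25 [11001]: F1=1 F2=0 (differ) -> 1
  row 26 [11010]: F1=1 F2=1 -> 0
  row 27 [11011]: F1=1 F2=0 (differ) -> 1
  row 28 [11100]: F1=1 F2=1 -> 0
  row 29 [11101]: F1=1 F2=1 -> 0
  row 30 [11110]: F1=1 F2=1 -> 0
  row 31 [11111]: F1=1 F2=1 -> 0
Full result column, 8 rows per line (p,q fixed per line; r,s,t runs 000..111 left to right):
  rows 0-7 [p,q=00]: 11011000  (ones: 4)
  rows 8-15 [p,q=01]: 01010000  (ones: 2)
  rows 16-23 [p,q=10]: 11011000  (ones: 4)
  rows 24-31 [p,q=11]: 01010000  (ones: 2)
Disagreements = 4+2+4+2 = 12

12


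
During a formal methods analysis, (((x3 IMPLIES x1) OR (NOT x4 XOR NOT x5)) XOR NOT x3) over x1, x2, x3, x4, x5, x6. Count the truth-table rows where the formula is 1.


Formula: (((x3 IMPLIES x1) OR (NOT x4 XOR NOT x5)) XOR NOT x3) over 6 vars (64 rows)
Evaluate each row (x1, x2, x3, x4, x5, x6 as bits, MSB first):
  row 0 [000000]: (((0 IMPLIES 0) OR (NOT 0 XOR NOT 0)) XOR NOT 0) -> 0
  row 1 [000001]: (((0 IMPLIES 0) OR (NOT 0 XOR NOT 0)) XOR NOT 0) -> 0
  row 2 [000010]: (((0 IMPLIES 0) OR (NOT 0 XOR NOT 1)) XOR NOT 0) -> 0
  row 3 [000011]: (((0 IMPLIES 0) OR (NOT 0 XOR NOT 1)) XOR NOT 0) -> 0
  row 4 [000100]: (((0 IMPLIES 0) OR (NOT 1 XOR NOT 0)) XOR NOT 0) -> 0
  (every remaining row is evaluated the same way; all 64 results are listed next)
Full result column, 8 rows per line (x1,x2,x3 fixed per line; x4,x5,x6 runs 000..111 left to right):
  rows 0-7 [x1,x2,x3=000]: 00000000  (ones: 0)
  rows 8-15 [x1,x2,x3=001]: 00111100  (ones: 4)
  rows 16-23 [x1,x2,x3=010]: 00000000  (ones: 0)
  rows 24-31 [x1,x2,x3=011]: 00111100  (ones: 4)
  rows 32-39 [x1,x2,x3=100]: 00000000  (ones: 0)
  rows 40-47 [x1,x2,x3=101]: 11111111  (ones: 8)
  rows 48-55 [x1,x2,x3=110]: 00000000  (ones: 0)
  rows 56-63 [x1,x2,x3=111]: 11111111  (ones: 8)
Count of 1-rows = 0+4+0+4+0+8+0+8 = 24

24
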